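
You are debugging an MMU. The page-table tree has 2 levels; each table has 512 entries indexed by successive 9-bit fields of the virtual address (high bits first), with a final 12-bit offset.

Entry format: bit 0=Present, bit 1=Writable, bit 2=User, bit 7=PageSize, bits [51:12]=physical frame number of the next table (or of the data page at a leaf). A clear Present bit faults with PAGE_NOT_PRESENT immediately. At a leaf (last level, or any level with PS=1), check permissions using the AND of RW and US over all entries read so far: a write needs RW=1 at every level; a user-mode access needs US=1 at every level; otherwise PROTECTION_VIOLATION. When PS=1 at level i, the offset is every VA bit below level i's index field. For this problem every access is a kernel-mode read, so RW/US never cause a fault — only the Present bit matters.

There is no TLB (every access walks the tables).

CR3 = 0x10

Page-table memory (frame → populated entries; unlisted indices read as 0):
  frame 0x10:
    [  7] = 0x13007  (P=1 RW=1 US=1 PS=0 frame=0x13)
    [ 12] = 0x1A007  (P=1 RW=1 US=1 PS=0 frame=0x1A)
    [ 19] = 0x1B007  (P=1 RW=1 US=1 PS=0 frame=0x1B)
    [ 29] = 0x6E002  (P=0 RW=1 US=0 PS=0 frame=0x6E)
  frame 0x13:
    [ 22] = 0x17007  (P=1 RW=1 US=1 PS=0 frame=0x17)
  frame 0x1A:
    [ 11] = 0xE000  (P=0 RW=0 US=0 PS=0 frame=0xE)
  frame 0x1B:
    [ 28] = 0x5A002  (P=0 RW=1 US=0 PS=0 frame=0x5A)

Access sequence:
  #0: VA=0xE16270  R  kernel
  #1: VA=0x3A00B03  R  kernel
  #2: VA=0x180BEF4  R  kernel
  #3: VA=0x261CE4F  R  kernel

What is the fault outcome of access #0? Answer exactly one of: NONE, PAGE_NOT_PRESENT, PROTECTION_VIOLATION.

Walk each access:
#0 VA=0xE16270 (r,kernel):
  lvl0: tbl 0x10, slot 7 ⇒ 0x13007 (P1/RW1/US1/PS0)
  lvl1: tbl 0x13, slot 22 ⇒ 0x17007 (P1/RW1/US1/PS0)
  → PA=0x17270  (2 entries read)
#1 VA=0x3A00B03 (r,kernel):
  lvl0: tbl 0x10, slot 29 ⇒ 0x6E002 (P0/RW1/US0/PS0)
  ⇒ fault: PAGE_NOT_PRESENT  — 1 lookups
#2 VA=0x180BEF4 (r,kernel):
  lvl0: tbl 0x10, slot 12 ⇒ 0x1A007 (P1/RW1/US1/PS0)
  lvl1: tbl 0x1A, slot 11 ⇒ 0xE000 (P0/RW0/US0/PS0)
  ⇒ fault: PAGE_NOT_PRESENT  — 2 lookups
#3 VA=0x261CE4F (r,kernel):
  lvl0: tbl 0x10, slot 19 ⇒ 0x1B007 (P1/RW1/US1/PS0)
  lvl1: tbl 0x1B, slot 28 ⇒ 0x5A002 (P0/RW1/US0/PS0)
  ⇒ fault: PAGE_NOT_PRESENT  — 2 lookups

Access #0 fault: NONE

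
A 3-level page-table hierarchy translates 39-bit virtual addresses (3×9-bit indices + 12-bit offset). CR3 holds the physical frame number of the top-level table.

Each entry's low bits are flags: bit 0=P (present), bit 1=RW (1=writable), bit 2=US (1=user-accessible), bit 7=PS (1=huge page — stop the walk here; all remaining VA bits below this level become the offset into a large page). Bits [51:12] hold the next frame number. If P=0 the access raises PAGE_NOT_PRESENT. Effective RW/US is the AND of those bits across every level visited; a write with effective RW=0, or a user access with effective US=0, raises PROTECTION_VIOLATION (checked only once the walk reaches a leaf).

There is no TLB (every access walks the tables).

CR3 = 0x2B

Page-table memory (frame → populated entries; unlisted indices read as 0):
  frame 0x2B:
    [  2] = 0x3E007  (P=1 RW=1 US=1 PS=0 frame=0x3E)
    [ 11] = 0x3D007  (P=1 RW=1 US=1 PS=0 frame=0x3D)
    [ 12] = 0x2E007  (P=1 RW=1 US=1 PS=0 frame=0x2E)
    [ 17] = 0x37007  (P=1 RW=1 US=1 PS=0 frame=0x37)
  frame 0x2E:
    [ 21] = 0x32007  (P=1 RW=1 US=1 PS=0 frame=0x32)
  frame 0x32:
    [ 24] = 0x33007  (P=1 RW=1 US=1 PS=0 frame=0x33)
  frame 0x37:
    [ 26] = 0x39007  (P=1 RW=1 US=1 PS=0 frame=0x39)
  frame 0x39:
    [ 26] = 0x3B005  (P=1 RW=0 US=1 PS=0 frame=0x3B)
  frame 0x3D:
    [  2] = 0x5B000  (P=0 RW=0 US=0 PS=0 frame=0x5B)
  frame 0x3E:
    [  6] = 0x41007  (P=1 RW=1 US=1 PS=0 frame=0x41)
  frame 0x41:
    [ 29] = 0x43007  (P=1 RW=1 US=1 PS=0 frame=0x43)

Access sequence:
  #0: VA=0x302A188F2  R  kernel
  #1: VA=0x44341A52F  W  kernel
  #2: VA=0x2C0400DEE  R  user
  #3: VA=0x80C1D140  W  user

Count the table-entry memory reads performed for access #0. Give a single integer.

Trace:
#0 VA=0x302A188F2 (r,kernel):
  L0: frame=0x2B idx=12 entry=0x2E007 [P=1 RW=1 US=1 PS=0]
  L1: frame=0x2E idx=21 entry=0x32007 [P=1 RW=1 US=1 PS=0]
  L2: frame=0x32 idx=24 entry=0x33007 [P=1 RW=1 US=1 PS=0]
  ⇒ phys 0x338F2  [3 reads]
#1 VA=0x44341A52F (w,kernel):
  L0: frame=0x2B idx=17 entry=0x37007 [P=1 RW=1 US=1 PS=0]
  L1: frame=0x37 idx=26 entry=0x39007 [P=1 RW=1 US=1 PS=0]
  L2: frame=0x39 idx=26 entry=0x3B005 [P=1 RW=0 US=1 PS=0]
  → PROTECTION_VIOLATION  (3 entries read)
#2 VA=0x2C0400DEE (r,user):
  L0: frame=0x2B idx=11 entry=0x3D007 [P=1 RW=1 US=1 PS=0]
  L1: frame=0x3D idx=2 entry=0x5B000 [P=0 RW=0 US=0 PS=0]
  → PAGE_NOT_PRESENT  (2 entries read)
#3 VA=0x80C1D140 (w,user):
  L0: frame=0x2B idx=2 entry=0x3E007 [P=1 RW=1 US=1 PS=0]
  L1: frame=0x3E idx=6 entry=0x41007 [P=1 RW=1 US=1 PS=0]
  L2: frame=0x41 idx=29 entry=0x43007 [P=1 RW=1 US=1 PS=0]
  ⇒ phys 0x43140  [3 reads]

Entries read for #0: 3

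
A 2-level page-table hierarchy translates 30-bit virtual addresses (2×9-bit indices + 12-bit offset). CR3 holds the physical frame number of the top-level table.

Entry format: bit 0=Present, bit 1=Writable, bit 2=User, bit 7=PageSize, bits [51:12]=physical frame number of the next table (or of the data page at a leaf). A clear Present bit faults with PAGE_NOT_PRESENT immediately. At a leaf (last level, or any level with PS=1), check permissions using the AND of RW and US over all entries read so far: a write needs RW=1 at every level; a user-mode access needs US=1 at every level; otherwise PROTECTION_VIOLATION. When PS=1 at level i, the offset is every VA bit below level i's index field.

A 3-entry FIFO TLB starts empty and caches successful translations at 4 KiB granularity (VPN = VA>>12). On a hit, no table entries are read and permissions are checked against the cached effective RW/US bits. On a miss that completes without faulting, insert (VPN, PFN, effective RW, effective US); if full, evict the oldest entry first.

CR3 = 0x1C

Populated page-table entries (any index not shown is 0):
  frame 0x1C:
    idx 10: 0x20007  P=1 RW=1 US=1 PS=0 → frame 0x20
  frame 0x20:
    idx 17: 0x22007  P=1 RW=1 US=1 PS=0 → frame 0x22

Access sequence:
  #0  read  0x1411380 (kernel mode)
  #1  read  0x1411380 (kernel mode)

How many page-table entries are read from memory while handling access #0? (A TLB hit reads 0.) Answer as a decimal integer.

Trace:
#0 VA=0x1411380 (r,kernel):
  lvl0: tbl 0x1C, slot 10 ⇒ 0x20007 (P1/RW1/US1/PS0)
  lvl1: tbl 0x20, slot 17 ⇒ 0x22007 (P1/RW1/US1/PS0)
  ✓ 0x22380  — 2 lookups
#1 VA=0x1411380 (r,kernel):
  TLB hit vpn=0x1411 → PA=0x22380

Entries read for #0: 2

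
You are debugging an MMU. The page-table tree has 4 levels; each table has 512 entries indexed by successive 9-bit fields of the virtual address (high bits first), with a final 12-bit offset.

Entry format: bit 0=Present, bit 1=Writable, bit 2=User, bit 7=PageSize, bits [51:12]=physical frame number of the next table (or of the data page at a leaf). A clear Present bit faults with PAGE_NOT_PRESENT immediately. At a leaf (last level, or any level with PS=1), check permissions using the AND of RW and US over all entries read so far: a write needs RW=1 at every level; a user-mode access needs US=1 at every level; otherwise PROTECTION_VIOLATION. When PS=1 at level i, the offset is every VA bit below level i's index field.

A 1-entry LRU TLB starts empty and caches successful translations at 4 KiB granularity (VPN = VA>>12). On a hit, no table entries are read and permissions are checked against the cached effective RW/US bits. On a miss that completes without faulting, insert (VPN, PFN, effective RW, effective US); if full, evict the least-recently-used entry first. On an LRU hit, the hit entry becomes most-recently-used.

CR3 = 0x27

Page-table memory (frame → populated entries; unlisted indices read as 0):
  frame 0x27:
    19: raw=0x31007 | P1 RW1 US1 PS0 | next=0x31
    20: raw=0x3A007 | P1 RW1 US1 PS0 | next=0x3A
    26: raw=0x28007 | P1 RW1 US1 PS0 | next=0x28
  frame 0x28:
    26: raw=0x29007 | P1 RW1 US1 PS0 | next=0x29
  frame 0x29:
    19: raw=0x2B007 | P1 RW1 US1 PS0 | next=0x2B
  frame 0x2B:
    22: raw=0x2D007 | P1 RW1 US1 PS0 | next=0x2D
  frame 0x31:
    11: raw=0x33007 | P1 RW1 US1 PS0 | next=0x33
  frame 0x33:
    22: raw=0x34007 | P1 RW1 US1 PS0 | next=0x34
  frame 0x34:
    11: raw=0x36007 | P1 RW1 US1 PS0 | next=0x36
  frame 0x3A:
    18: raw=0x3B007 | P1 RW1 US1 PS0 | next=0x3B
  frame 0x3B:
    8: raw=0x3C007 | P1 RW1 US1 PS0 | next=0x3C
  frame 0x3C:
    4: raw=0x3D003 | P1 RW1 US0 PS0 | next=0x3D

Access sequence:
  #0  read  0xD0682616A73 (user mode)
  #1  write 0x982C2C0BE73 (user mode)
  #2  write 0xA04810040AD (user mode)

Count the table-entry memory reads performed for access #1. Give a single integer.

Per-access translation:
#0 VA=0xD0682616A73 (r,user):
  [0] read 0x27 idx=26: raw=0x28007 flags P=1 W=1 U=1 S=0
  [1] read 0x28 idx=26: raw=0x29007 flags P=1 W=1 U=1 S=0
  [2] read 0x29 idx=19: raw=0x2B007 flags P=1 W=1 U=1 S=0
  [3] read 0x2B idx=22: raw=0x2D007 flags P=1 W=1 U=1 S=0
  → PA=0x2DA73  (4 entries read)
#1 VA=0x982C2C0BE73 (w,user):
  [0] read 0x27 idx=19: raw=0x31007 flags P=1 W=1 U=1 S=0
  [1] read 0x31 idx=11: raw=0x33007 flags P=1 W=1 U=1 S=0
  [2] read 0x33 idx=22: raw=0x34007 flags P=1 W=1 U=1 S=0
  [3] read 0x34 idx=11: raw=0x36007 flags P=1 W=1 U=1 S=0
  → PA=0x36E73  (4 entries read)
#2 VA=0xA04810040AD (w,user):
  [0] read 0x27 idx=20: raw=0x3A007 flags P=1 W=1 U=1 S=0
  [1] read 0x3A idx=18: raw=0x3B007 flags P=1 W=1 U=1 S=0
  [2] read 0x3B idx=8: raw=0x3C007 flags P=1 W=1 U=1 S=0
  [3] read 0x3C idx=4: raw=0x3D003 flags P=1 W=1 U=0 S=0
  ✗ PROTECTION_VIOLATION  [4 reads]

Entries read for #1: 4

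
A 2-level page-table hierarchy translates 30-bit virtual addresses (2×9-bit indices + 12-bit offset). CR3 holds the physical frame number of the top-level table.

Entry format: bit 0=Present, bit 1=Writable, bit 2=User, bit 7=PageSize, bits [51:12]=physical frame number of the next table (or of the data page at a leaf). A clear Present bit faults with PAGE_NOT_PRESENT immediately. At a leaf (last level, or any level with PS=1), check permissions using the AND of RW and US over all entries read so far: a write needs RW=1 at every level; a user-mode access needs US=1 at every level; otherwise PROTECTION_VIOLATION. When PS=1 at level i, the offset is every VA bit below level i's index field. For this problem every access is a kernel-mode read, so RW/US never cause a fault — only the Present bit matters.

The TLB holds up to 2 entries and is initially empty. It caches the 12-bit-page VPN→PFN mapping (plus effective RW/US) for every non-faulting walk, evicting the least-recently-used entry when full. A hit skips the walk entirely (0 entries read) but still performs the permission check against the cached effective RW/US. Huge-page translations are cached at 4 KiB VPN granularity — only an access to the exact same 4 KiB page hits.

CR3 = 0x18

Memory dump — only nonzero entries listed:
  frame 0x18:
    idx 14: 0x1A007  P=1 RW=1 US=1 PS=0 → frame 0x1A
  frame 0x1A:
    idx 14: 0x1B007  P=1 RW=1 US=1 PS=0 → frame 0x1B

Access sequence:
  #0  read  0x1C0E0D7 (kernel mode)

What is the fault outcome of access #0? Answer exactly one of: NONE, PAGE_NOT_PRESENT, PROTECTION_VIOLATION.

Per-access translation:
#0 VA=0x1C0E0D7 (r,kernel):
  L0: frame=0x18 idx=14 entry=0x1A007 [P=1 RW=1 US=1 PS=0]
  L1: frame=0x1A idx=14 entry=0x1B007 [P=1 RW=1 US=1 PS=0]
  ⇒ phys 0x1B0D7  [2 reads]

Access #0 fault: NONE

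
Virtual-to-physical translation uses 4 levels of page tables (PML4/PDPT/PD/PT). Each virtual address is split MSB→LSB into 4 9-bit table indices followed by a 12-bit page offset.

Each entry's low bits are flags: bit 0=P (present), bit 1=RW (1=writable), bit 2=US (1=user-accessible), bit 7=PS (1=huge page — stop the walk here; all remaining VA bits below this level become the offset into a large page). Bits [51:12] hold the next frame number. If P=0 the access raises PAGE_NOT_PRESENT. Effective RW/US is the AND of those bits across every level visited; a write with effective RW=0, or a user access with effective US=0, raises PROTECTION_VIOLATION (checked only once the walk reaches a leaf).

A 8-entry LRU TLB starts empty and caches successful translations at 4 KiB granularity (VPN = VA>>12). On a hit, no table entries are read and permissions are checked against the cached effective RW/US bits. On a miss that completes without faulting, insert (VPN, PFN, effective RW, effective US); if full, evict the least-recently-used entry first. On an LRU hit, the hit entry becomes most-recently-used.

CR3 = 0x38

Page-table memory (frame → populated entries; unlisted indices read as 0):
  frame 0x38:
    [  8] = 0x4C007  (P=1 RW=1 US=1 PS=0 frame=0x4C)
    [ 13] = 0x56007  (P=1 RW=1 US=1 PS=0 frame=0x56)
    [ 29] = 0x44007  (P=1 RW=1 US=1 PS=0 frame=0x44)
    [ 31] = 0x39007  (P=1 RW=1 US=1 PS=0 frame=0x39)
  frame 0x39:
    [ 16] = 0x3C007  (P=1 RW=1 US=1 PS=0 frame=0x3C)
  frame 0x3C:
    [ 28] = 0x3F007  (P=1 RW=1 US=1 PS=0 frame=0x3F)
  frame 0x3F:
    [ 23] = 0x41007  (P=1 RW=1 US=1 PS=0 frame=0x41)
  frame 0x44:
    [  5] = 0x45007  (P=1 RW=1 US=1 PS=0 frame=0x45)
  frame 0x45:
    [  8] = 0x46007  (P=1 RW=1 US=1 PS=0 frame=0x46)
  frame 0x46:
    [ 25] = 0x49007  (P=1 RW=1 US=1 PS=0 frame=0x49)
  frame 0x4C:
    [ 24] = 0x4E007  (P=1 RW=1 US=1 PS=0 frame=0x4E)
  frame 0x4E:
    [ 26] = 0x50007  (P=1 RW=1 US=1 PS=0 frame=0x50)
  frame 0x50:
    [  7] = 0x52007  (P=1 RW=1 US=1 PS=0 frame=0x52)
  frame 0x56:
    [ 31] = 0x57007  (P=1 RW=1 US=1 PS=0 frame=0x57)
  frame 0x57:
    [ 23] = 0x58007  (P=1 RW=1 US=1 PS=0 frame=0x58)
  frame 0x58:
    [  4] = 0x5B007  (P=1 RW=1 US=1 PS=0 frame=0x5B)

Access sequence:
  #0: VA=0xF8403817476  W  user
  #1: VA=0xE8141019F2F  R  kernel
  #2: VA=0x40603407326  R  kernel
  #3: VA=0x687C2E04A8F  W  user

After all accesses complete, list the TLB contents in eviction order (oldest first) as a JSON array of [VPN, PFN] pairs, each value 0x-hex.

Walk each access:
#0 VA=0xF8403817476 (w,user):
  [0] read 0x38 idx=31: raw=0x39007 flags P=1 W=1 U=1 S=0
  [1] read 0x39 idx=16: raw=0x3C007 flags P=1 W=1 U=1 S=0
  [2] read 0x3C idx=28: raw=0x3F007 flags P=1 W=1 U=1 S=0
  [3] read 0x3F idx=23: raw=0x41007 flags P=1 W=1 U=1 S=0
  → PA=0x41476  (4 entries read)
#1 VA=0xE8141019F2F (r,kernel):
  [0] read 0x38 idx=29: raw=0x44007 flags P=1 W=1 U=1 S=0
  [1] read 0x44 idx=5: raw=0x45007 flags P=1 W=1 U=1 S=0
  [2] read 0x45 idx=8: raw=0x46007 flags P=1 W=1 U=1 S=0
  [3] read 0x46 idx=25: raw=0x49007 flags P=1 W=1 U=1 S=0
  → PA=0x49F2F  (4 entries read)
#2 VA=0x40603407326 (r,kernel):
  [0] read 0x38 idx=8: raw=0x4C007 flags P=1 W=1 U=1 S=0
  [1] read 0x4C idx=24: raw=0x4E007 flags P=1 W=1 U=1 S=0
  [2] read 0x4E idx=26: raw=0x50007 flags P=1 W=1 U=1 S=0
  [3] read 0x50 idx=7: raw=0x52007 flags P=1 W=1 U=1 S=0
  → PA=0x52326  (4 entries read)
#3 VA=0x687C2E04A8F (w,user):
  [0] read 0x38 idx=13: raw=0x56007 flags P=1 W=1 U=1 S=0
  [1] read 0x56 idx=31: raw=0x57007 flags P=1 W=1 U=1 S=0
  [2] read 0x57 idx=23: raw=0x58007 flags P=1 W=1 U=1 S=0
  [3] read 0x58 idx=4: raw=0x5B007 flags P=1 W=1 U=1 S=0
  → PA=0x5BA8F  (4 entries read)

TLB: [["0xF8403817", "0x41"], ["0xE8141019", "0x49"], ["0x40603407", "0x52"], ["0x687C2E04", "0x5B"]]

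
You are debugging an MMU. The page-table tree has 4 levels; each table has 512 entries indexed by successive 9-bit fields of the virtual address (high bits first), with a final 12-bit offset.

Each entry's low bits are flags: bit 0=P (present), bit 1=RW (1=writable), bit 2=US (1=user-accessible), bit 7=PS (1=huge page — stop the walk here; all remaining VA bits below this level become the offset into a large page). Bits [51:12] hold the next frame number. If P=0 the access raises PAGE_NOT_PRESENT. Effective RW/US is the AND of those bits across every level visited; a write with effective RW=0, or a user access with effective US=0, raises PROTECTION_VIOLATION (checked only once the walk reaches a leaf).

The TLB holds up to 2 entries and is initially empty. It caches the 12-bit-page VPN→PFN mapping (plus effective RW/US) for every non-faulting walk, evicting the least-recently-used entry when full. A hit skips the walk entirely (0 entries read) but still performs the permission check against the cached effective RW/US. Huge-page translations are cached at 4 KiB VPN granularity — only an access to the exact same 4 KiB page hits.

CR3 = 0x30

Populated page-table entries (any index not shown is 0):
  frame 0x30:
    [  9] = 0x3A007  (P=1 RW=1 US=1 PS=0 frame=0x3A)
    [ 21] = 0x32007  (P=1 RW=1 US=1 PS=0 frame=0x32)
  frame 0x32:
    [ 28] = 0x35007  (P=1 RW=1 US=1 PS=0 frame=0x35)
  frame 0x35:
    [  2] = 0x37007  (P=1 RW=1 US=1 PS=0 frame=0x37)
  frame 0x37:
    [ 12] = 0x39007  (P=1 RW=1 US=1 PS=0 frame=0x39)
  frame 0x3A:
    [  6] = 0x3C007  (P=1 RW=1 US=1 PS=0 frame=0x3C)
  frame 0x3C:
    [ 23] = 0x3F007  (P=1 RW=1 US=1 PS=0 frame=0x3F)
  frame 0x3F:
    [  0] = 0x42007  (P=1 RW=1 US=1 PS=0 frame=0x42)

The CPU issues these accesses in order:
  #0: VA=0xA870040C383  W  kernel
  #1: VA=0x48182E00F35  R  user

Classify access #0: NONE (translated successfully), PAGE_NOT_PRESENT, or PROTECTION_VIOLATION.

Trace:
#0 VA=0xA870040C383 (w,kernel):
  [0] read 0x30 idx=21: raw=0x32007 flags P=1 W=1 U=1 S=0
  [1] read 0x32 idx=28: raw=0x35007 flags P=1 W=1 U=1 S=0
  [2] read 0x35 idx=2: raw=0x37007 flags P=1 W=1 U=1 S=0
  [3] read 0x37 idx=12: raw=0x39007 flags P=1 W=1 U=1 S=0
  ✓ 0x39383  — 4 lookups
#1 VA=0x48182E00F35 (r,user):
  [0] read 0x30 idx=9: raw=0x3A007 flags P=1 W=1 U=1 S=0
  [1] read 0x3A idx=6: raw=0x3C007 flags P=1 W=1 U=1 S=0
  [2] read 0x3C idx=23: raw=0x3F007 flags P=1 W=1 U=1 S=0
  [3] read 0x3F idx=0: raw=0x42007 flags P=1 W=1 U=1 S=0
  ✓ 0x42F35  — 4 lookups

Access #0 fault: NONE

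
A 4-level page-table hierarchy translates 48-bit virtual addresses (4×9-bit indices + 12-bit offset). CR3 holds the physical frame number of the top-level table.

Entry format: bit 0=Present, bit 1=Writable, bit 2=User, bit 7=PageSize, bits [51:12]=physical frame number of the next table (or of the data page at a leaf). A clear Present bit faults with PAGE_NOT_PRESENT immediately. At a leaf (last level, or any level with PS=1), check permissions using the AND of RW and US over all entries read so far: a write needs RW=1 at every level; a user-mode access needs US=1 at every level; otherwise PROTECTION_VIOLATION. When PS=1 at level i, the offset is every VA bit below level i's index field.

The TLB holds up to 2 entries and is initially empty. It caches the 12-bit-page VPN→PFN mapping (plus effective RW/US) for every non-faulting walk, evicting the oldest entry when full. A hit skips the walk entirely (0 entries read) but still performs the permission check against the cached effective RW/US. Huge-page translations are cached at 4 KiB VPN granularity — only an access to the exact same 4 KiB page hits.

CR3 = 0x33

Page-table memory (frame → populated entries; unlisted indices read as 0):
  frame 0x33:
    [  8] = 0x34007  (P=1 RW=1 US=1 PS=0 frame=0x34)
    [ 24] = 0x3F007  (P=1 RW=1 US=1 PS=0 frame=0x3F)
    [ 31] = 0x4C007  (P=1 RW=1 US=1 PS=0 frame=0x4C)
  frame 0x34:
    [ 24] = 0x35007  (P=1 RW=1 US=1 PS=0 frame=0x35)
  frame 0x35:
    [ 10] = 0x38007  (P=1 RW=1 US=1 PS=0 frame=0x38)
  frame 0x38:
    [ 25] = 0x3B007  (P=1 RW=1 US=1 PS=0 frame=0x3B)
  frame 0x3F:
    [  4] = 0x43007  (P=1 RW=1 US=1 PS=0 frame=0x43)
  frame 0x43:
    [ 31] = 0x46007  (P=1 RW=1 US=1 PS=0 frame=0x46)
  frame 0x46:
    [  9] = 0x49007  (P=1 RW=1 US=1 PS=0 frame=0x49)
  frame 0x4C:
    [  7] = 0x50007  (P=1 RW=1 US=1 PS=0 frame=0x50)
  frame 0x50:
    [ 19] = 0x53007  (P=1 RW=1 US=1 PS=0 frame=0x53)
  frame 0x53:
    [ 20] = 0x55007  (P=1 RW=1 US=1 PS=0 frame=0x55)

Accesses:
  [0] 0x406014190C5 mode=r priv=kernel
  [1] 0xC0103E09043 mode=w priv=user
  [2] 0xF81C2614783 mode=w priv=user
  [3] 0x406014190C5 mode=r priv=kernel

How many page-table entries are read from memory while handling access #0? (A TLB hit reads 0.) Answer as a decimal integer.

Per-access translation:
#0 VA=0x406014190C5 (r,kernel):
  lvl0: tbl 0x33, slot 8 ⇒ 0x34007 (P1/RW1/US1/PS0)
  lvl1: tbl 0x34, slot 24 ⇒ 0x35007 (P1/RW1/US1/PS0)
  lvl2: tbl 0x35, slot 10 ⇒ 0x38007 (P1/RW1/US1/PS0)
  lvl3: tbl 0x38, slot 25 ⇒ 0x3B007 (P1/RW1/US1/PS0)
  ⇒ phys 0x3B0C5  [4 reads]
#1 VA=0xC0103E09043 (w,user):
  lvl0: tbl 0x33, slot 24 ⇒ 0x3F007 (P1/RW1/US1/PS0)
  lvl1: tbl 0x3F, slot 4 ⇒ 0x43007 (P1/RW1/US1/PS0)
  lvl2: tbl 0x43, slot 31 ⇒ 0x46007 (P1/RW1/US1/PS0)
  lvl3: tbl 0x46, slot 9 ⇒ 0x49007 (P1/RW1/US1/PS0)
  ⇒ phys 0x49043  [4 reads]
#2 VA=0xF81C2614783 (w,user):
  lvl0: tbl 0x33, slot 31 ⇒ 0x4C007 (P1/RW1/US1/PS0)
  lvl1: tbl 0x4C, slot 7 ⇒ 0x50007 (P1/RW1/US1/PS0)
  lvl2: tbl 0x50, slot 19 ⇒ 0x53007 (P1/RW1/US1/PS0)
  lvl3: tbl 0x53, slot 20 ⇒ 0x55007 (P1/RW1/US1/PS0)
  ⇒ phys 0x55783  [4 reads]
#3 VA=0x406014190C5 (r,kernel):
  lvl0: tbl 0x33, slot 8 ⇒ 0x34007 (P1/RW1/US1/PS0)
  lvl1: tbl 0x34, slot 24 ⇒ 0x35007 (P1/RW1/US1/PS0)
  lvl2: tbl 0x35, slot 10 ⇒ 0x38007 (P1/RW1/US1/PS0)
  lvl3: tbl 0x38, slot 25 ⇒ 0x3B007 (P1/RW1/US1/PS0)
  ⇒ phys 0x3B0C5  [4 reads]

Entries read for #0: 4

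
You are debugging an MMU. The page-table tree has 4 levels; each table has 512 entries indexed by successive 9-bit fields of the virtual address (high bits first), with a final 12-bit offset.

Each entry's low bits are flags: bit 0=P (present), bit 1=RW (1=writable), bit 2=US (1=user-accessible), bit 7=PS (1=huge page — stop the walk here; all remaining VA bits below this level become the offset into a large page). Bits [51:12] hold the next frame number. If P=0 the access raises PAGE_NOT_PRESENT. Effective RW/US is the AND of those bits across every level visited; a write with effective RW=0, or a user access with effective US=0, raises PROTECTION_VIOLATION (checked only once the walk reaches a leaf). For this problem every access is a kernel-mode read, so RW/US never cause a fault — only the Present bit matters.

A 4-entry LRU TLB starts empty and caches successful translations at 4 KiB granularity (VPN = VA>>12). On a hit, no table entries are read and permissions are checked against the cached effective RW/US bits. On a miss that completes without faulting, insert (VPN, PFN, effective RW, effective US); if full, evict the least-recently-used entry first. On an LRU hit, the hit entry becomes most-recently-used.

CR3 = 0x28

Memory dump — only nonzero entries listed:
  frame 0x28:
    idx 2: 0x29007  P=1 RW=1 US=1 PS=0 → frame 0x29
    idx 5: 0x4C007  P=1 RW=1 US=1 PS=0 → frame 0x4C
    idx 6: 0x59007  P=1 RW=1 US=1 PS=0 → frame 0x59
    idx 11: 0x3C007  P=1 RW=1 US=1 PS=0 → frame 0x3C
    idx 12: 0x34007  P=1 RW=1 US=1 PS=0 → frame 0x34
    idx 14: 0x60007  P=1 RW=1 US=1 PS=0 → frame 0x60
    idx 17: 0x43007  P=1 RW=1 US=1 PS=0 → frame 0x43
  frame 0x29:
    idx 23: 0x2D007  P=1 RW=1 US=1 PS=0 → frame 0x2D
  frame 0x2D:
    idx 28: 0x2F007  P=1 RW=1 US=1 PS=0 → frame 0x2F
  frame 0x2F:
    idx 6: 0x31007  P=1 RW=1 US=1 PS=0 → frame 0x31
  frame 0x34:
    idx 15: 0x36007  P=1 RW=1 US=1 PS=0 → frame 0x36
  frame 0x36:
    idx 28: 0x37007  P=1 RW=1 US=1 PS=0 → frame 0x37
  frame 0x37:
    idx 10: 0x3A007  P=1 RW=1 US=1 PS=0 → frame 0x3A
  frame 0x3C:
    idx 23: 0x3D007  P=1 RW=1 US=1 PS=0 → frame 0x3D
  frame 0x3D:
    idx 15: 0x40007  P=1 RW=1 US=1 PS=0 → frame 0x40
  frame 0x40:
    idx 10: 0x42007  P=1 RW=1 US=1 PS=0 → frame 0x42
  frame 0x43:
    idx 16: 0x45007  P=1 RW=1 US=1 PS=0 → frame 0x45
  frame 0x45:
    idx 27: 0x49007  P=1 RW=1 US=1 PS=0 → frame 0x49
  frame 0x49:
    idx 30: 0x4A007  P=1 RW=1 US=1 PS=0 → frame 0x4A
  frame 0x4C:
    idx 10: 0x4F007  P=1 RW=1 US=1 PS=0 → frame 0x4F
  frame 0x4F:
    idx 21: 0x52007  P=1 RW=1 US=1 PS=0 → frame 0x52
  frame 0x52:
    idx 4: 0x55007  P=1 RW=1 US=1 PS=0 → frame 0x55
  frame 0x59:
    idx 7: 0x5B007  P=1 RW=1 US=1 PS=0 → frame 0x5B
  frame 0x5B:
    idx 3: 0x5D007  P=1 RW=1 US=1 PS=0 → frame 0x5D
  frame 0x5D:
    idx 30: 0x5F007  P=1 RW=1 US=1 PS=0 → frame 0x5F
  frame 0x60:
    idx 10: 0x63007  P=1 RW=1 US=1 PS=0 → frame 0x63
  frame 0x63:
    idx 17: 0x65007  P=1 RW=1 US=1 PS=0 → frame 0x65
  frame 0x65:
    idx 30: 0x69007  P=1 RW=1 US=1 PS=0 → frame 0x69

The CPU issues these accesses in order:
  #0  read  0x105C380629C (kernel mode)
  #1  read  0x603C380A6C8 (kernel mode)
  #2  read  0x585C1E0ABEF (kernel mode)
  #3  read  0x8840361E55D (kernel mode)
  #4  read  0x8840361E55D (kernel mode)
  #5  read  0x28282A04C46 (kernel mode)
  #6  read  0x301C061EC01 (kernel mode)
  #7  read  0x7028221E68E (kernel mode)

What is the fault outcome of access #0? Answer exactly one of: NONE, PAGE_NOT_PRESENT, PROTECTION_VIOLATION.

Walk each access:
#0 VA=0x105C380629C (r,kernel):
  lvl0: tbl 0x28, slot 2 ⇒ 0x29007 (P1/RW1/US1/PS0)
  lvl1: tbl 0x29, slot 23 ⇒ 0x2D007 (P1/RW1/US1/PS0)
  lvl2: tbl 0x2D, slot 28 ⇒ 0x2F007 (P1/RW1/US1/PS0)
  lvl3: tbl 0x2F, slot 6 ⇒ 0x31007 (P1/RW1/US1/PS0)
  → PA=0x3129C  (4 entries read)
#1 VA=0x603C380A6C8 (r,kernel):
  lvl0: tbl 0x28, slot 12 ⇒ 0x34007 (P1/RW1/US1/PS0)
  lvl1: tbl 0x34, slot 15 ⇒ 0x36007 (P1/RW1/US1/PS0)
  lvl2: tbl 0x36, slot 28 ⇒ 0x37007 (P1/RW1/US1/PS0)
  lvl3: tbl 0x37, slot 10 ⇒ 0x3A007 (P1/RW1/US1/PS0)
  → PA=0x3A6C8  (4 entries read)
#2 VA=0x585C1E0ABEF (r,kernel):
  lvl0: tbl 0x28, slot 11 ⇒ 0x3C007 (P1/RW1/US1/PS0)
  lvl1: tbl 0x3C, slot 23 ⇒ 0x3D007 (P1/RW1/US1/PS0)
  lvl2: tbl 0x3D, slot 15 ⇒ 0x40007 (P1/RW1/US1/PS0)
  lvl3: tbl 0x40, slot 10 ⇒ 0x42007 (P1/RW1/US1/PS0)
  → PA=0x42BEF  (4 entries read)
#3 VA=0x8840361E55D (r,kernel):
  lvl0: tbl 0x28, slot 17 ⇒ 0x43007 (P1/RW1/US1/PS0)
  lvl1: tbl 0x43, slot 16 ⇒ 0x45007 (P1/RW1/US1/PS0)
  lvl2: tbl 0x45, slot 27 ⇒ 0x49007 (P1/RW1/US1/PS0)
  lvl3: tbl 0x49, slot 30 ⇒ 0x4A007 (P1/RW1/US1/PS0)
  → PA=0x4A55D  (4 entries read)
#4 VA=0x8840361E55D (r,kernel):
  TLB hit vpn=0x8840361E → PA=0x4A55D
#5 VA=0x28282A04C46 (r,kernel):
  lvl0: tbl 0x28, slot 5 ⇒ 0x4C007 (P1/RW1/US1/PS0)
  lvl1: tbl 0x4C, slot 10 ⇒ 0x4F007 (P1/RW1/US1/PS0)
  lvl2: tbl 0x4F, slot 21 ⇒ 0x52007 (P1/RW1/US1/PS0)
  lvl3: tbl 0x52, slot 4 ⇒ 0x55007 (P1/RW1/US1/PS0)
  → PA=0x55C46  (4 entries read)
#6 VA=0x301C061EC01 (r,kernel):
  lvl0: tbl 0x28, slot 6 ⇒ 0x59007 (P1/RW1/US1/PS0)
  lvl1: tbl 0x59, slot 7 ⇒ 0x5B007 (P1/RW1/US1/PS0)
  lvl2: tbl 0x5B, slot 3 ⇒ 0x5D007 (P1/RW1/US1/PS0)
  lvl3: tbl 0x5D, slot 30 ⇒ 0x5F007 (P1/RW1/US1/PS0)
  → PA=0x5FC01  (4 entries read)
#7 VA=0x7028221E68E (r,kernel):
  lvl0: tbl 0x28, slot 14 ⇒ 0x60007 (P1/RW1/US1/PS0)
  lvl1: tbl 0x60, slot 10 ⇒ 0x63007 (P1/RW1/US1/PS0)
  lvl2: tbl 0x63, slot 17 ⇒ 0x65007 (P1/RW1/US1/PS0)
  lvl3: tbl 0x65, slot 30 ⇒ 0x69007 (P1/RW1/US1/PS0)
  → PA=0x6968E  (4 entries read)

Access #0 fault: NONE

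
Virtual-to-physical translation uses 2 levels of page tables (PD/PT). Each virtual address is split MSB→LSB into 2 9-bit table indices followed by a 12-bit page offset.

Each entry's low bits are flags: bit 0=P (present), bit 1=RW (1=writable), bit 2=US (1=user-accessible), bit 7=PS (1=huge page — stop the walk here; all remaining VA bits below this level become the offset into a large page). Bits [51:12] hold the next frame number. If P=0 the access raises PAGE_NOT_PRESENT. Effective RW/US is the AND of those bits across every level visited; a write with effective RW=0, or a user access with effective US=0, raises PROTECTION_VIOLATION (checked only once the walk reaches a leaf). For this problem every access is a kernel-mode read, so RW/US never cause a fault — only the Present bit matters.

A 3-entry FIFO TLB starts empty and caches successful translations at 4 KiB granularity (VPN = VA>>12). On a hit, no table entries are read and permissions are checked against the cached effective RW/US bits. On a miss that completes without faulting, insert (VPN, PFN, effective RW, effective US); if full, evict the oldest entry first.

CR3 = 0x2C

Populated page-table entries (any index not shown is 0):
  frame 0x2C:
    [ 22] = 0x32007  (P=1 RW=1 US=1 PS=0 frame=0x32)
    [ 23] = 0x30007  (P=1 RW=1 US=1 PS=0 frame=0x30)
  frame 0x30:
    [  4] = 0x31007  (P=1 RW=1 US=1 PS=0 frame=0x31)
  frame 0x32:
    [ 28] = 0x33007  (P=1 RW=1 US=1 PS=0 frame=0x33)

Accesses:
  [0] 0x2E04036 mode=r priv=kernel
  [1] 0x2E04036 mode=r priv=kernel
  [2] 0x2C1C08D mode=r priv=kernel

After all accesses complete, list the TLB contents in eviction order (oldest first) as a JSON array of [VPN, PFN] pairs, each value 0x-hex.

Walk each access:
#0 VA=0x2E04036 (r,kernel):
  lvl0: tbl 0x2C, slot 23 ⇒ 0x30007 (P1/RW1/US1/PS0)
  lvl1: tbl 0x30, slot 4 ⇒ 0x31007 (P1/RW1/US1/PS0)
  ✓ 0x31036  — 2 lookups
#1 VA=0x2E04036 (r,kernel):
  TLB hit vpn=0x2E04 → PA=0x31036
#2 VA=0x2C1C08D (r,kernel):
  lvl0: tbl 0x2C, slot 22 ⇒ 0x32007 (P1/RW1/US1/PS0)
  lvl1: tbl 0x32, slot 28 ⇒ 0x33007 (P1/RW1/US1/PS0)
  ✓ 0x3308D  — 2 lookups

TLB: [["0x2E04", "0x31"], ["0x2C1C", "0x33"]]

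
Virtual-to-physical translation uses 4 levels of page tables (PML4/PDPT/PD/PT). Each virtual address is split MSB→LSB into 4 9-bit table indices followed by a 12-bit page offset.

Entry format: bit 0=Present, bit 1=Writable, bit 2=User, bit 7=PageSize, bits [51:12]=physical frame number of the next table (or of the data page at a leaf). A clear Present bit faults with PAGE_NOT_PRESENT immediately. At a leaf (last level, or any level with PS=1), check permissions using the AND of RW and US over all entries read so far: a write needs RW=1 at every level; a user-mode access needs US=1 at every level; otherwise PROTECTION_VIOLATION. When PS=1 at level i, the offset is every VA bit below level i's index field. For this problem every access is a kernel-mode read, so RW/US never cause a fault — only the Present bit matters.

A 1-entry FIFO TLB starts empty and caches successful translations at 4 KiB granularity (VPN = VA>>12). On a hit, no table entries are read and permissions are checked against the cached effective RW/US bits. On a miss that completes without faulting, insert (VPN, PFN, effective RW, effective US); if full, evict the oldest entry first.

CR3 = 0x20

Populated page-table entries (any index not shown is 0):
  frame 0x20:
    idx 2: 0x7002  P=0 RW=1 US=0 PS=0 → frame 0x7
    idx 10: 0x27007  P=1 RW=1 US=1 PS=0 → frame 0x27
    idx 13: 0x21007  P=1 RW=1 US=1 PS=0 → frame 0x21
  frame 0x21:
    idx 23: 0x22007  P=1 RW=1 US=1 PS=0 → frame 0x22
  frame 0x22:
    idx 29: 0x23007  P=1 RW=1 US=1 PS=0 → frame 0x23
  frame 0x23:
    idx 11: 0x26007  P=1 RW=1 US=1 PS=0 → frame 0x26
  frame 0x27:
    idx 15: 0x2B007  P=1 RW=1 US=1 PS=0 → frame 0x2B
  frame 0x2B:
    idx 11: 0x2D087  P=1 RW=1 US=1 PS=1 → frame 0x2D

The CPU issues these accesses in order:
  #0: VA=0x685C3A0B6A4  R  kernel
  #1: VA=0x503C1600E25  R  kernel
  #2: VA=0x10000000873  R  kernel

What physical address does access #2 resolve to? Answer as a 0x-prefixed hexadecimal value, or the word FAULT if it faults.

Walk each access:
#0 VA=0x685C3A0B6A4 (r,kernel):
  lvl0: tbl 0x20, slot 13 ⇒ 0x21007 (P1/RW1/US1/PS0)
  lvl1: tbl 0x21, slot 23 ⇒ 0x22007 (P1/RW1/US1/PS0)
  lvl2: tbl 0x22, slot 29 ⇒ 0x23007 (P1/RW1/US1/PS0)
  lvl3: tbl 0x23, slot 11 ⇒ 0x26007 (P1/RW1/US1/PS0)
  ⇒ phys 0x266A4  [4 reads]
#1 VA=0x503C1600E25 (r,kernel):
  lvl0: tbl 0x20, slot 10 ⇒ 0x27007 (P1/RW1/US1/PS0)
  lvl1: tbl 0x27, slot 15 ⇒ 0x2B007 (P1/RW1/US1/PS0)
  lvl2: tbl 0x2B, slot 11 ⇒ 0x2D087 (P1/RW1/US1/PS1)
  ⇒ phys 0x2DE25 (huge @L2)  [3 reads]
#2 VA=0x10000000873 (r,kernel):
  lvl0: tbl 0x20, slot 2 ⇒ 0x7002 (P0/RW1/US0/PS0)
  ⇒ fault: PAGE_NOT_PRESENT  — 1 lookups

Access #2 PA: FAULT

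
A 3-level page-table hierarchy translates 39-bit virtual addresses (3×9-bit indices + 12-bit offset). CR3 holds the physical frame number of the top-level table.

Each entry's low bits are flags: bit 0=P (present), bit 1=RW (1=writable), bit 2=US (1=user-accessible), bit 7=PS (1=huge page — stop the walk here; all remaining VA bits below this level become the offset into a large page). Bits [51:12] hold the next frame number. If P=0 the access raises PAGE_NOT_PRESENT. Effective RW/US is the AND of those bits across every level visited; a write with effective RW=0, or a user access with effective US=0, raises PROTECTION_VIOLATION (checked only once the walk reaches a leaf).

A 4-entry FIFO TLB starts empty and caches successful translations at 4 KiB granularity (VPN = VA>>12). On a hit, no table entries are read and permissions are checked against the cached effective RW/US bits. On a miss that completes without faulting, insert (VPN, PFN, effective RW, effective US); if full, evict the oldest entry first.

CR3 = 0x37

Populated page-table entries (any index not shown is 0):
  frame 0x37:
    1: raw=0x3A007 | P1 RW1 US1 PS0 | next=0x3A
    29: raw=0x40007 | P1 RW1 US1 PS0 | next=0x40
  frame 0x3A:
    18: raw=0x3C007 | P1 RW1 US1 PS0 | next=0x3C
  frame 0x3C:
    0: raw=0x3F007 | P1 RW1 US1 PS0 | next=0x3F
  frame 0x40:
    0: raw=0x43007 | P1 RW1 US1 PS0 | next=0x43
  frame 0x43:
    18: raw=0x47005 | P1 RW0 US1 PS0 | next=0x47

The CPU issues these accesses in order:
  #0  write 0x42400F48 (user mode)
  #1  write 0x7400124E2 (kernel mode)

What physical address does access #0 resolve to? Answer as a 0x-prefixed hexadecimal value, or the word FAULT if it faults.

Trace:
#0 VA=0x42400F48 (w,user):
  [0] read 0x37 idx=1: raw=0x3A007 flags P=1 W=1 U=1 S=0
  [1] read 0x3A idx=18: raw=0x3C007 flags P=1 W=1 U=1 S=0
  [2] read 0x3C idx=0: raw=0x3F007 flags P=1 W=1 U=1 S=0
  → PA=0x3FF48  (3 entries read)
#1 VA=0x7400124E2 (w,kernel):
  [0] read 0x37 idx=29: raw=0x40007 flags P=1 W=1 U=1 S=0
  [1] read 0x40 idx=0: raw=0x43007 flags P=1 W=1 U=1 S=0
  [2] read 0x43 idx=18: raw=0x47005 flags P=1 W=0 U=1 S=0
  ✗ PROTECTION_VIOLATION  [3 reads]

Access #0 PA: 0x3FF48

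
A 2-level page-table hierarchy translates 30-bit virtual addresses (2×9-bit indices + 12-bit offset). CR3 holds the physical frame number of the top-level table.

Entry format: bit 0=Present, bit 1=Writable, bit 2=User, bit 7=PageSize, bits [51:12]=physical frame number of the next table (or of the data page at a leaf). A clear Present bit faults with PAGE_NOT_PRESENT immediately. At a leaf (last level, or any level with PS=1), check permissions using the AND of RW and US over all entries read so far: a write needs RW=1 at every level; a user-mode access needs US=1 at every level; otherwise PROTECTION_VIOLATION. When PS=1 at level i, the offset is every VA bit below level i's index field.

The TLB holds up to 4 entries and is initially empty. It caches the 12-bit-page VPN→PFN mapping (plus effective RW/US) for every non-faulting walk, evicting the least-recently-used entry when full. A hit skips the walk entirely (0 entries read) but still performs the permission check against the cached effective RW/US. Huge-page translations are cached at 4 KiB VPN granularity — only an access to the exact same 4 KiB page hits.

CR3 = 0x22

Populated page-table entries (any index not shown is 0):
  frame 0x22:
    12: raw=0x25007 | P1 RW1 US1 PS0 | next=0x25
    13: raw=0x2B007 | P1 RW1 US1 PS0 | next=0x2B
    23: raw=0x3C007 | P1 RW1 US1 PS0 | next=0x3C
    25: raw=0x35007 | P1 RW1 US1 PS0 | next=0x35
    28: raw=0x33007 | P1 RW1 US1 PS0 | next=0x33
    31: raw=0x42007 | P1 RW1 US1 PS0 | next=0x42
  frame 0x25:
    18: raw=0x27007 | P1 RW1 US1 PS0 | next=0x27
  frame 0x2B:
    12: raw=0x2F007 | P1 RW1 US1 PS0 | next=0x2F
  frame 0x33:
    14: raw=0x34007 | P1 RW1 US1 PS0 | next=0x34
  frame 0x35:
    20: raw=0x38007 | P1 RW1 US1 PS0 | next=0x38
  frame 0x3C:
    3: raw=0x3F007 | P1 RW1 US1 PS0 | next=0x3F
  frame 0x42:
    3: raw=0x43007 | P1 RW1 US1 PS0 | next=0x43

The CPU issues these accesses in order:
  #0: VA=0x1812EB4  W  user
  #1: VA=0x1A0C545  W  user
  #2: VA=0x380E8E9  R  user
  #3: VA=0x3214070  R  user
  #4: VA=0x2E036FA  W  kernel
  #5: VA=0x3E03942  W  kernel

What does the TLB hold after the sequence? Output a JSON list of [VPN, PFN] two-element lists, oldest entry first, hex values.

Per-access translation:
#0 VA=0x1812EB4 (w,user):
  L0 @0x22[12] → 0x25007  P=1,RW=1,US=1,PS=0
  L1 @0x25[18] → 0x27007  P=1,RW=1,US=1,PS=0
  → PA=0x27EB4  (2 entries read)
#1 VA=0x1A0C545 (w,user):
  L0 @0x22[13] → 0x2B007  P=1,RW=1,US=1,PS=0
  L1 @0x2B[12] → 0x2F007  P=1,RW=1,US=1,PS=0
  → PA=0x2F545  (2 entries read)
#2 VA=0x380E8E9 (r,user):
  L0 @0x22[28] → 0x33007  P=1,RW=1,US=1,PS=0
  L1 @0x33[14] → 0x34007  P=1,RW=1,US=1,PS=0
  → PA=0x348E9  (2 entries read)
#3 VA=0x3214070 (r,user):
  L0 @0x22[25] → 0x35007  P=1,RW=1,US=1,PS=0
  L1 @0x35[20] → 0x38007  P=1,RW=1,US=1,PS=0
  → PA=0x38070  (2 entries read)
#4 VA=0x2E036FA (w,kernel):
  L0 @0x22[23] → 0x3C007  P=1,RW=1,US=1,PS=0
  L1 @0x3C[3] → 0x3F007  P=1,RW=1,US=1,PS=0
  → PA=0x3F6FA  (2 entries read)
#5 VA=0x3E03942 (w,kernel):
  L0 @0x22[31] → 0x42007  P=1,RW=1,US=1,PS=0
  L1 @0x42[3] → 0x43007  P=1,RW=1,US=1,PS=0
  → PA=0x43942  (2 entries read)

TLB: [["0x380E", "0x34"], ["0x3214", "0x38"], ["0x2E03", "0x3F"], ["0x3E03", "0x43"]]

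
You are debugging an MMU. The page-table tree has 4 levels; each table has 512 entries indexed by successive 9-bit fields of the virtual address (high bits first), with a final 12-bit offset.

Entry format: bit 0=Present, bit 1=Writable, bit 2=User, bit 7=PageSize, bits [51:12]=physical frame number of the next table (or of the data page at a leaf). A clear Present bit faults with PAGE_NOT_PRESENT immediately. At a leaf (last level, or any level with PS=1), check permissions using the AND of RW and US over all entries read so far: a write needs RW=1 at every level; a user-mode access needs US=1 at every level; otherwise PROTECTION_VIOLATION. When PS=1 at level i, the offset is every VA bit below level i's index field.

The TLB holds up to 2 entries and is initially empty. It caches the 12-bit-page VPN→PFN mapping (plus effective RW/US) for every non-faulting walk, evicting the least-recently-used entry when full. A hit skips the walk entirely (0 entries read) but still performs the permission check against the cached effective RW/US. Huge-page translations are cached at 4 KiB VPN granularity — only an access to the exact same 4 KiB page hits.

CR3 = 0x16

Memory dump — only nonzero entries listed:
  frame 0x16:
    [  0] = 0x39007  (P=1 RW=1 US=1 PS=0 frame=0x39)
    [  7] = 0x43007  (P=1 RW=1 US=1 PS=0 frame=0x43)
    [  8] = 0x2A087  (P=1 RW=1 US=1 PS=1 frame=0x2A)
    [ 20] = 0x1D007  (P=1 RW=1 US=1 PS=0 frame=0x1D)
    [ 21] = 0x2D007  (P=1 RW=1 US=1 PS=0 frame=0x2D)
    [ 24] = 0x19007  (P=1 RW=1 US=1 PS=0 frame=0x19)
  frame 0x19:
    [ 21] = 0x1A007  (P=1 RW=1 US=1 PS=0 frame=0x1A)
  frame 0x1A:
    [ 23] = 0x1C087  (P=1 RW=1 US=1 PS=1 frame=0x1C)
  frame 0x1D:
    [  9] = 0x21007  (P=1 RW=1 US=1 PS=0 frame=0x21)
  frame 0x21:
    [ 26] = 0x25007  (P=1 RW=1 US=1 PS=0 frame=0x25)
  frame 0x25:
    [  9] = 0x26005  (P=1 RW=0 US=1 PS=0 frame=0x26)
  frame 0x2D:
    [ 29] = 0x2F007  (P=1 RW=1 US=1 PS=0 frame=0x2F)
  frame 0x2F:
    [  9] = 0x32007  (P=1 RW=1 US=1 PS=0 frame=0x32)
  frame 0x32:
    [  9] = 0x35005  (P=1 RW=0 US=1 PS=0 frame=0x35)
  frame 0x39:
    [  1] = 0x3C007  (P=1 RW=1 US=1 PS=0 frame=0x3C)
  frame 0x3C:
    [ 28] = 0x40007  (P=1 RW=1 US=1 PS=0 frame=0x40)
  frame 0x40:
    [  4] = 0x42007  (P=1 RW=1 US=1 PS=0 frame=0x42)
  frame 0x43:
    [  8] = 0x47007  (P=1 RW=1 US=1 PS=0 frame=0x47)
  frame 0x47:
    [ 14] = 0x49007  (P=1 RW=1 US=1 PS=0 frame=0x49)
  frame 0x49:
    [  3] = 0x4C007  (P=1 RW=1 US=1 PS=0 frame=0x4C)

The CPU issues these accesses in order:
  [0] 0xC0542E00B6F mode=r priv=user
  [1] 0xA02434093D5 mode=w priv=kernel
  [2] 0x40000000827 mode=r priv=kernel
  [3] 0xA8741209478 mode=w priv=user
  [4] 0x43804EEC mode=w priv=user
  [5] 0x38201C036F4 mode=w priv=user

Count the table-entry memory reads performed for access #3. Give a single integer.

Trace:
#0 VA=0xC0542E00B6F (r,user):
  [0] read 0x16 idx=24: raw=0x19007 flags P=1 W=1 U=1 S=0
  [1] read 0x19 idx=21: raw=0x1A007 flags P=1 W=1 U=1 S=0
  [2] read 0x1A idx=23: raw=0x1C087 flags P=1 W=1 U=1 S=1
  → PA=0x1CB6F (huge @L2)  (3 entries read)
#1 VA=0xA02434093D5 (w,kernel):
  [0] read 0x16 idx=20: raw=0x1D007 flags P=1 W=1 U=1 S=0
  [1] read 0x1D idx=9: raw=0x21007 flags P=1 W=1 U=1 S=0
  [2] read 0x21 idx=26: raw=0x25007 flags P=1 W=1 U=1 S=0
  [3] read 0x25 idx=9: raw=0x26005 flags P=1 W=0 U=1 S=0
  ✗ PROTECTION_VIOLATION  [4 reads]
#2 VA=0x40000000827 (r,kernel):
  [0] read 0x16 idx=8: raw=0x2A087 flags P=1 W=1 U=1 S=1
  → PA=0x2A827 (huge @L0)  (1 entries read)
#3 VA=0xA8741209478 (w,user):
  [0] read 0x16 idx=21: raw=0x2D007 flags P=1 W=1 U=1 S=0
  [1] read 0x2D idx=29: raw=0x2F007 flags P=1 W=1 U=1 S=0
  [2] read 0x2F idx=9: raw=0x32007 flags P=1 W=1 U=1 S=0
  [3] read 0x32 idx=9: raw=0x35005 flags P=1 W=0 U=1 S=0
  ✗ PROTECTION_VIOLATION  [4 reads]
#4 VA=0x43804EEC (w,user):
  [0] read 0x16 idx=0: raw=0x39007 flags P=1 W=1 U=1 S=0
  [1] read 0x39 idx=1: raw=0x3C007 flags P=1 W=1 U=1 S=0
  [2] read 0x3C idx=28: raw=0x40007 flags P=1 W=1 U=1 S=0
  [3] read 0x40 idx=4: raw=0x42007 flags P=1 W=1 U=1 S=0
  → PA=0x42EEC  (4 entries read)
#5 VA=0x38201C036F4 (w,user):
  [0] read 0x16 idx=7: raw=0x43007 flags P=1 W=1 U=1 S=0
  [1] read 0x43 idx=8: raw=0x47007 flags P=1 W=1 U=1 S=0
  [2] read 0x47 idx=14: raw=0x49007 flags P=1 W=1 U=1 S=0
  [3] read 0x49 idx=3: raw=0x4C007 flags P=1 W=1 U=1 S=0
  → PA=0x4C6F4  (4 entries read)

Entries read for #3: 4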